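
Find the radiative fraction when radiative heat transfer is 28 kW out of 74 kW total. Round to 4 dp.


f_rad = Q_rad / Q_total
f_rad = 28 / 74 = 0.3784


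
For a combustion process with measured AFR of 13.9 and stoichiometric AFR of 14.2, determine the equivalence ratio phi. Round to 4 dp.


phi = AFR_stoich / AFR_actual
phi = 14.2 / 13.9 = 1.0216


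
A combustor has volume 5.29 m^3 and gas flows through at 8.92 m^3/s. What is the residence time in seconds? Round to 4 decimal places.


tau = V / Q_flow
tau = 5.29 / 8.92 = 0.5930 s


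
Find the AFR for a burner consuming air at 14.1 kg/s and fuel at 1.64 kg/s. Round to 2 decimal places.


AFR = m_air / m_fuel
AFR = 14.1 / 1.64 = 8.60


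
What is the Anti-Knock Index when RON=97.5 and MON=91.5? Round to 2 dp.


AKI = (RON + MON) / 2
AKI = (97.5 + 91.5) / 2
AKI = 189.0 / 2 = 94.50


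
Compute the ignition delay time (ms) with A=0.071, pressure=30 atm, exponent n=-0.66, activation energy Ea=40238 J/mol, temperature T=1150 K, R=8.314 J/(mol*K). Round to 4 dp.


tau = A * P^n * exp(Ea/(R*T))
P^n = 30^(-0.66) = 0.10594976
Ea/(R*T) = 40238/(8.314*1150) = 4.208512
exp(Ea/(R*T)) = 67.256359
tau = 0.071 * 0.10594976 * 67.256359 = 0.5059 ms


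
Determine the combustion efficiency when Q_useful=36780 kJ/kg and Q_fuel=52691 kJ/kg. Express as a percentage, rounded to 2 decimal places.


Efficiency = (Q_useful / Q_fuel) * 100
Efficiency = (36780 / 52691) * 100
Efficiency = 0.6980 * 100 = 69.80%


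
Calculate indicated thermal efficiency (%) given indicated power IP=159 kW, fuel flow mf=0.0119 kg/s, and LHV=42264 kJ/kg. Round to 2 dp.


eta_ith = (IP / (mf * LHV)) * 100
Denominator = 0.0119 * 42264 = 502.9416 kW
eta_ith = (159 / 502.9416) * 100 = 31.61%


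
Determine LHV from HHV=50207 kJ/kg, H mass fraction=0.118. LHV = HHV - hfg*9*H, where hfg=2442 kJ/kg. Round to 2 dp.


LHV = HHV - hfg * 9 * H
Water correction = 2442 * 9 * 0.118 = 2593.404 kJ/kg
LHV = 50207 - 2593.404 = 47613.60 kJ/kg


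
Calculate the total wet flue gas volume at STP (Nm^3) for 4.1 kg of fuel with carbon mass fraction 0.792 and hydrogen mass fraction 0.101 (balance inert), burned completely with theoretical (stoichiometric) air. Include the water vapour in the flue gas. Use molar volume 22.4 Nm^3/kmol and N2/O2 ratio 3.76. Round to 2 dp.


Per kg fuel: CO2 = (C/12 kmol)*22.4 = (0.792/12)*22.4 = 1.47840 Nm^3
Per kg fuel: H2O = (H/2 kmol)*22.4 = (0.101/2)*22.4 = 1.13120 Nm^3
O2 needed per kg fuel = C/12 + H/4 = 0.792/12 + 0.101/4 = 0.09125000 kmol
Per kg fuel: N2 = O2*3.76*22.4 = 0.09125000*3.76*22.4 = 7.68544 Nm^3
Total per kg = 1.47840 + 1.13120 + 7.68544 = 10.29504 Nm^3
Total = 10.29504 * 4.1 = 42.21 Nm^3


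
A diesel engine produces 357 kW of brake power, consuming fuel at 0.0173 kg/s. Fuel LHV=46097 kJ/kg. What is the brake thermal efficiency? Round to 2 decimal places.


eta_BTE = (BP / (mf * LHV)) * 100
Denominator = 0.0173 * 46097 = 797.4781 kW
eta_BTE = (357 / 797.4781) * 100 = 44.77%


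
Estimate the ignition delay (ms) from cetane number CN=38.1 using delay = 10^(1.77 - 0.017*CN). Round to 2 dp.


delay = 10^(1.77 - 0.017*CN)
Exponent = 1.77 - 0.017*38.1 = 1.1223
delay = 10^1.1223 = 13.25 ms


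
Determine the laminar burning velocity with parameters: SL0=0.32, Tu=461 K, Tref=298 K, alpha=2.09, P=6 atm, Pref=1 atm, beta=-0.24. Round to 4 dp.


SL = SL0 * (Tu/Tref)^alpha * (P/Pref)^beta
T ratio = 461/298 = 1.54697987
(T ratio)^alpha = 1.54697987^2.09 = 2.488989
(P/Pref)^beta = 6^(-0.24) = 0.650495
SL = 0.32 * 2.488989 * 0.650495 = 0.5181 m/s


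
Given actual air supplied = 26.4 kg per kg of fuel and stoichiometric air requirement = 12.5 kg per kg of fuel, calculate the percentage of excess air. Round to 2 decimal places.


Excess air = actual - stoichiometric = 26.4 - 12.5 = 13.90 kg/kg fuel
Excess air % = (excess / stoich) * 100 = (13.90 / 12.5) * 100 = 111.20%


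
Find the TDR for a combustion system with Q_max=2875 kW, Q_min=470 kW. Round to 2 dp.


TDR = Q_max / Q_min
TDR = 2875 / 470 = 6.12


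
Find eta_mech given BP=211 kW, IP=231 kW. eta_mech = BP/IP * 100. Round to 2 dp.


eta_mech = (BP / IP) * 100
Ratio = 211 / 231 = 0.9134
eta_mech = 0.9134 * 100 = 91.34%


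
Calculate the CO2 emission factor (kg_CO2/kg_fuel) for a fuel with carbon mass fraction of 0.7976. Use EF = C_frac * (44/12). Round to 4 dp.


EF = C_frac * (M_CO2 / M_C)
EF = 0.7976 * (44/12)
EF = 0.7976 * 3.666667 = 2.9245 kg_CO2/kg_fuel


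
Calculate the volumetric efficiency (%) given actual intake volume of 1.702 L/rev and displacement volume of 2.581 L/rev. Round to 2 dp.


eta_v = (V_actual / V_disp) * 100
Ratio = 1.702 / 2.581 = 0.6594
eta_v = 0.6594 * 100 = 65.94%


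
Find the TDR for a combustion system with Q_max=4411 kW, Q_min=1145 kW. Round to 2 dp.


TDR = Q_max / Q_min
TDR = 4411 / 1145 = 3.85


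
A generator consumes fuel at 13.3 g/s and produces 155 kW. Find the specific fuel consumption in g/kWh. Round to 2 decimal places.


SFC = (mf / BP) * 3600
Rate = 13.3 / 155 = 0.085806 g/(s*kW)
SFC = 0.085806 * 3600 = 308.90 g/kWh


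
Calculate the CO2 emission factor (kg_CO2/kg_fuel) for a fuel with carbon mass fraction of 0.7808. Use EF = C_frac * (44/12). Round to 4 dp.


EF = C_frac * (M_CO2 / M_C)
EF = 0.7808 * (44/12)
EF = 0.7808 * 3.666667 = 2.8629 kg_CO2/kg_fuel


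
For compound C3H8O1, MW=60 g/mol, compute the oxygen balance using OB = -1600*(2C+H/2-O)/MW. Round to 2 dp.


OB = -1600 * (2C + H/2 - O) / MW
Inner = 2*3 + 8/2 - 1 = 9.00
OB = -1600 * 9.00 / 60 = -240.00%


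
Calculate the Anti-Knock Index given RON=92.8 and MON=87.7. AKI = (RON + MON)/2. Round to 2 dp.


AKI = (RON + MON) / 2
AKI = (92.8 + 87.7) / 2
AKI = 180.5 / 2 = 90.25


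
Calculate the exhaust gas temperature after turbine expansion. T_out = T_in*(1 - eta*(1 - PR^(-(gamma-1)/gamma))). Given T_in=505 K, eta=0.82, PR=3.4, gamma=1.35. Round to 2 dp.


T_out = T_in * (1 - eta * (1 - PR^(-(gamma-1)/gamma)))
Exponent = -(1.35-1)/1.35 = -0.25925926
PR^exp = 3.4^(-0.25925926) = 0.72813041
Factor = 1 - 0.82*(1 - 0.72813041) = 0.77706694
T_out = 505 * 0.77706694 = 392.42 K


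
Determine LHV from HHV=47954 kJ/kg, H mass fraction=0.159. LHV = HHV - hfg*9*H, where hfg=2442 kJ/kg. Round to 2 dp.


LHV = HHV - hfg * 9 * H
Water correction = 2442 * 9 * 0.159 = 3494.502 kJ/kg
LHV = 47954 - 3494.502 = 44459.50 kJ/kg


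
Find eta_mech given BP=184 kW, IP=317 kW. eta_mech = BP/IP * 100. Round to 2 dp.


eta_mech = (BP / IP) * 100
Ratio = 184 / 317 = 0.5804
eta_mech = 0.5804 * 100 = 58.04%


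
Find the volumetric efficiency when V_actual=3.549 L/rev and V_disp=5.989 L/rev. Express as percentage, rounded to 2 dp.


eta_v = (V_actual / V_disp) * 100
Ratio = 3.549 / 5.989 = 0.5926
eta_v = 0.5926 * 100 = 59.26%


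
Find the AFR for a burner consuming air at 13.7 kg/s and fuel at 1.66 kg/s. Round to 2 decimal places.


AFR = m_air / m_fuel
AFR = 13.7 / 1.66 = 8.25


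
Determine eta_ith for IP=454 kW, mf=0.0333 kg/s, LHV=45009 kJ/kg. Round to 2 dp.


eta_ith = (IP / (mf * LHV)) * 100
Denominator = 0.0333 * 45009 = 1498.7997 kW
eta_ith = (454 / 1498.7997) * 100 = 30.29%


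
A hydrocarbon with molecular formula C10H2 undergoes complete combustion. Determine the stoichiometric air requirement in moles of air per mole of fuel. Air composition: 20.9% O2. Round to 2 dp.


Balanced combustion: C10H2 + 10.5 O2 -> 10 CO2 + 1 H2O
O2 needed = C + H/4 = 10 + 2/4 = 10.50 moles
Air moles = O2 / 0.209 = 10.50 / 0.209 = 50.24 moles air


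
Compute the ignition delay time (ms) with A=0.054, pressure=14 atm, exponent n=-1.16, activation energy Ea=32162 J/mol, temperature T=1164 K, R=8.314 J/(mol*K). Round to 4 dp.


tau = A * P^n * exp(Ea/(R*T))
P^n = 14^(-1.16) = 0.04682648
Ea/(R*T) = 32162/(8.314*1164) = 3.323380
exp(Ea/(R*T)) = 27.754010
tau = 0.054 * 0.04682648 * 27.754010 = 0.0702 ms


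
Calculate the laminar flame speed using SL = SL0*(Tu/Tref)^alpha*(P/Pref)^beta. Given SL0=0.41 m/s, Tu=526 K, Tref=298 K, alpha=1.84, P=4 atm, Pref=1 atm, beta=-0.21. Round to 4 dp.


SL = SL0 * (Tu/Tref)^alpha * (P/Pref)^beta
T ratio = 526/298 = 1.76510067
(T ratio)^alpha = 1.76510067^1.84 = 2.844827
(P/Pref)^beta = 4^(-0.21) = 0.747425
SL = 0.41 * 2.844827 * 0.747425 = 0.8718 m/s


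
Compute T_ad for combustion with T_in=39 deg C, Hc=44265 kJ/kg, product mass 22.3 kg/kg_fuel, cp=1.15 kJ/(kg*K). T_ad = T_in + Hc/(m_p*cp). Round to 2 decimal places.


T_ad = T_in + Hc / (m_p * cp)
Denominator = 22.3 * 1.15 = 25.6450
Temperature rise = 44265 / 25.6450 = 1726.07 K
T_ad = 39 + 1726.07 = 1765.07 deg C


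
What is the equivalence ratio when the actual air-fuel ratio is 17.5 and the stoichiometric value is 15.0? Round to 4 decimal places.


phi = AFR_stoich / AFR_actual
phi = 15.0 / 17.5 = 0.8571


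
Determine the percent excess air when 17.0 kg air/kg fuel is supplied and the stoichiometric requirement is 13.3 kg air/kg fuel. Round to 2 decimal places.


Excess air = actual - stoichiometric = 17.0 - 13.3 = 3.70 kg/kg fuel
Excess air % = (excess / stoich) * 100 = (3.70 / 13.3) * 100 = 27.82%


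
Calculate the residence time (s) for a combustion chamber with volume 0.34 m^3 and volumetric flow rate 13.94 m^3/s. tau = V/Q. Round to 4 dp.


tau = V / Q_flow
tau = 0.34 / 13.94 = 0.0244 s


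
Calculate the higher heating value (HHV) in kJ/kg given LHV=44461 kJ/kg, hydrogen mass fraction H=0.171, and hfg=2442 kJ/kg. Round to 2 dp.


HHV = LHV + hfg * 9 * H
Water addition = 2442 * 9 * 0.171 = 3758.238 kJ/kg
HHV = 44461 + 3758.238 = 48219.24 kJ/kg


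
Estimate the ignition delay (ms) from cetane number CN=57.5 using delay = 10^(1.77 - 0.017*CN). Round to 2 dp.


delay = 10^(1.77 - 0.017*CN)
Exponent = 1.77 - 0.017*57.5 = 0.7925
delay = 10^0.7925 = 6.20 ms


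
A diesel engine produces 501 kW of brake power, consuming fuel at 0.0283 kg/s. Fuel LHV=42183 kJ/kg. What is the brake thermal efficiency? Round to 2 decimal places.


eta_BTE = (BP / (mf * LHV)) * 100
Denominator = 0.0283 * 42183 = 1193.7789 kW
eta_BTE = (501 / 1193.7789) * 100 = 41.97%


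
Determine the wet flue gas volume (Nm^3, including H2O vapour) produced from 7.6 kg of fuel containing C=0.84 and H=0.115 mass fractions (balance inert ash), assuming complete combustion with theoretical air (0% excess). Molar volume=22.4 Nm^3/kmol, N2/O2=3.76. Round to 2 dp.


Per kg fuel: CO2 = (C/12 kmol)*22.4 = (0.84/12)*22.4 = 1.56800 Nm^3
Per kg fuel: H2O = (H/2 kmol)*22.4 = (0.115/2)*22.4 = 1.28800 Nm^3
O2 needed per kg fuel = C/12 + H/4 = 0.84/12 + 0.115/4 = 0.09875000 kmol
Per kg fuel: N2 = O2*3.76*22.4 = 0.09875000*3.76*22.4 = 8.31712 Nm^3
Total per kg = 1.56800 + 1.28800 + 8.31712 = 11.17312 Nm^3
Total = 11.17312 * 7.6 = 84.92 Nm^3


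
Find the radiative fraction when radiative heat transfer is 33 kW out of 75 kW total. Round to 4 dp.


f_rad = Q_rad / Q_total
f_rad = 33 / 75 = 0.4400


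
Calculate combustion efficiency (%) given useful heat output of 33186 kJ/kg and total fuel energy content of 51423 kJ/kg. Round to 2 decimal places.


Efficiency = (Q_useful / Q_fuel) * 100
Efficiency = (33186 / 51423) * 100
Efficiency = 0.6454 * 100 = 64.54%


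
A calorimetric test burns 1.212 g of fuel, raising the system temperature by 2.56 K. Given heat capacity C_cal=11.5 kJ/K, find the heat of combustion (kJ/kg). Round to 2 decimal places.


Hc = C_cal * delta_T / m_fuel
Q_released = 11.5 * 2.56 = 29.4400 kJ
m_fuel = 1.212 g = 1.212/1000 kg = 0.001212 kg
Hc = 29.4400 / 0.001212 = 24290.43 kJ/kg


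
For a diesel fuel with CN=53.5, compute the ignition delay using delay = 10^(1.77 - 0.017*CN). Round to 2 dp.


delay = 10^(1.77 - 0.017*CN)
Exponent = 1.77 - 0.017*53.5 = 0.8605
delay = 10^0.8605 = 7.25 ms


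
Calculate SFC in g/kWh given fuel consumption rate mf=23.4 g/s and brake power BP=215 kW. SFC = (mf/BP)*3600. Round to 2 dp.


SFC = (mf / BP) * 3600
Rate = 23.4 / 215 = 0.108837 g/(s*kW)
SFC = 0.108837 * 3600 = 391.81 g/kWh


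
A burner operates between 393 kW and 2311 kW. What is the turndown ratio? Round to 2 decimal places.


TDR = Q_max / Q_min
TDR = 2311 / 393 = 5.88


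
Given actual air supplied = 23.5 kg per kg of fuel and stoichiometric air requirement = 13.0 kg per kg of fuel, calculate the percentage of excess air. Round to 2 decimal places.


Excess air = actual - stoichiometric = 23.5 - 13.0 = 10.50 kg/kg fuel
Excess air % = (excess / stoich) * 100 = (10.50 / 13.0) * 100 = 80.77%


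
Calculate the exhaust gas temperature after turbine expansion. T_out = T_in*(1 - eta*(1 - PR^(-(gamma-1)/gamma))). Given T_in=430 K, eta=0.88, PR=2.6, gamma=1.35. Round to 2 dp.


T_out = T_in * (1 - eta * (1 - PR^(-(gamma-1)/gamma)))
Exponent = -(1.35-1)/1.35 = -0.25925926
PR^exp = 2.6^(-0.25925926) = 0.78057442
Factor = 1 - 0.88*(1 - 0.78057442) = 0.80690549
T_out = 430 * 0.80690549 = 346.97 K


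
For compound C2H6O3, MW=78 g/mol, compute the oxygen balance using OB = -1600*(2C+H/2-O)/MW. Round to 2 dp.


OB = -1600 * (2C + H/2 - O) / MW
Inner = 2*2 + 6/2 - 3 = 4.00
OB = -1600 * 4.00 / 78 = -82.05%


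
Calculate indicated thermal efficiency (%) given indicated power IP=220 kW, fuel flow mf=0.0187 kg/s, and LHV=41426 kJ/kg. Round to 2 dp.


eta_ith = (IP / (mf * LHV)) * 100
Denominator = 0.0187 * 41426 = 774.6662 kW
eta_ith = (220 / 774.6662) * 100 = 28.40%


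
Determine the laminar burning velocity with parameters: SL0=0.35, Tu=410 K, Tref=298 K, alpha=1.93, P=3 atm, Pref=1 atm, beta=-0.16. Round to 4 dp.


SL = SL0 * (Tu/Tref)^alpha * (P/Pref)^beta
T ratio = 410/298 = 1.37583893
(T ratio)^alpha = 1.37583893^1.93 = 1.851124
(P/Pref)^beta = 3^(-0.16) = 0.838804
SL = 0.35 * 1.851124 * 0.838804 = 0.5435 m/s


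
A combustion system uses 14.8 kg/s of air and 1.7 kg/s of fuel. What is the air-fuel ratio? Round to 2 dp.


AFR = m_air / m_fuel
AFR = 14.8 / 1.7 = 8.71


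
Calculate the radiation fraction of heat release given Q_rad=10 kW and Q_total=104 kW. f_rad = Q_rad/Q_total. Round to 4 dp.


f_rad = Q_rad / Q_total
f_rad = 10 / 104 = 0.0962


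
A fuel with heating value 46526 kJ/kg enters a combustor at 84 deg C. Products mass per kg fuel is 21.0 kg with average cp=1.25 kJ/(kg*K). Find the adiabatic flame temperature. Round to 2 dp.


T_ad = T_in + Hc / (m_p * cp)
Denominator = 21.0 * 1.25 = 26.2500
Temperature rise = 46526 / 26.2500 = 1772.42 K
T_ad = 84 + 1772.42 = 1856.42 deg C


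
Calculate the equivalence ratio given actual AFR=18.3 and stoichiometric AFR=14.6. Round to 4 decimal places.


phi = AFR_stoich / AFR_actual
phi = 14.6 / 18.3 = 0.7978


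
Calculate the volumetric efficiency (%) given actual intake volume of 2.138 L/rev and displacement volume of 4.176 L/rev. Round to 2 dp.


eta_v = (V_actual / V_disp) * 100
Ratio = 2.138 / 4.176 = 0.5120
eta_v = 0.5120 * 100 = 51.20%


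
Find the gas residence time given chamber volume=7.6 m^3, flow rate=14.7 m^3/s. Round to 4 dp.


tau = V / Q_flow
tau = 7.6 / 14.7 = 0.5170 s


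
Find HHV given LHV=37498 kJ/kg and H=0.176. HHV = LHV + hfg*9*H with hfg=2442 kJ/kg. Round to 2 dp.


HHV = LHV + hfg * 9 * H
Water addition = 2442 * 9 * 0.176 = 3868.128 kJ/kg
HHV = 37498 + 3868.128 = 41366.13 kJ/kg


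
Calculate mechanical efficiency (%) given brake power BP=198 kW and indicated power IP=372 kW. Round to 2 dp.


eta_mech = (BP / IP) * 100
Ratio = 198 / 372 = 0.5323
eta_mech = 0.5323 * 100 = 53.23%


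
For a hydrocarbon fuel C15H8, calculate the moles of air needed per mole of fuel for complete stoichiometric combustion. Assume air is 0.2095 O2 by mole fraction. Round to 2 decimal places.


Balanced combustion: C15H8 + 17 O2 -> 15 CO2 + 4 H2O
O2 needed = C + H/4 = 15 + 8/4 = 17.00 moles
Air moles = O2 / 0.2095 = 17.00 / 0.2095 = 81.15 moles air


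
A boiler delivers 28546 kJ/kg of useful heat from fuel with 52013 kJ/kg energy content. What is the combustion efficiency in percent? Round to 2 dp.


Efficiency = (Q_useful / Q_fuel) * 100
Efficiency = (28546 / 52013) * 100
Efficiency = 0.5488 * 100 = 54.88%


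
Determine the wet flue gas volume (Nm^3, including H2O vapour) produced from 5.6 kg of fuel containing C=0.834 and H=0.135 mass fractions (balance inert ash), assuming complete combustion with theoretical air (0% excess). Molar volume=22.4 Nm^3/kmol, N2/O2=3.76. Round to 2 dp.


Per kg fuel: CO2 = (C/12 kmol)*22.4 = (0.834/12)*22.4 = 1.55680 Nm^3
Per kg fuel: H2O = (H/2 kmol)*22.4 = (0.135/2)*22.4 = 1.51200 Nm^3
O2 needed per kg fuel = C/12 + H/4 = 0.834/12 + 0.135/4 = 0.10325000 kmol
Per kg fuel: N2 = O2*3.76*22.4 = 0.10325000*3.76*22.4 = 8.69613 Nm^3
Total per kg = 1.55680 + 1.51200 + 8.69613 = 11.76493 Nm^3
Total = 11.76493 * 5.6 = 65.88 Nm^3


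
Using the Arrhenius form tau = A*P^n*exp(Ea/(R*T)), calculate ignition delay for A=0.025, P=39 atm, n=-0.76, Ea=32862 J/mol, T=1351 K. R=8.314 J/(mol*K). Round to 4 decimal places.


tau = A * P^n * exp(Ea/(R*T))
P^n = 39^(-0.76) = 0.06177189
Ea/(R*T) = 32862/(8.314*1351) = 2.925692
exp(Ea/(R*T)) = 18.647128
tau = 0.025 * 0.06177189 * 18.647128 = 0.0288 ms


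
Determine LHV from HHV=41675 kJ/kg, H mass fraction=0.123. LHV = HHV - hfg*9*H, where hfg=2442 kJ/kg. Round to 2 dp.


LHV = HHV - hfg * 9 * H
Water correction = 2442 * 9 * 0.123 = 2703.294 kJ/kg
LHV = 41675 - 2703.294 = 38971.71 kJ/kg


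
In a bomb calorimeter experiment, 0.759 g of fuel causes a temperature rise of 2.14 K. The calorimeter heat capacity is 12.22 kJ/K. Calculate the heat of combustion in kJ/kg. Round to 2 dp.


Hc = C_cal * delta_T / m_fuel
Q_released = 12.22 * 2.14 = 26.1508 kJ
m_fuel = 0.759 g = 0.759/1000 kg = 0.000759 kg
Hc = 26.1508 / 0.000759 = 34454.28 kJ/kg


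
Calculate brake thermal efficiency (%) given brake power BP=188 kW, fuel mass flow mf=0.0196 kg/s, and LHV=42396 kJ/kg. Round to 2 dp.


eta_BTE = (BP / (mf * LHV)) * 100
Denominator = 0.0196 * 42396 = 830.9616 kW
eta_BTE = (188 / 830.9616) * 100 = 22.62%


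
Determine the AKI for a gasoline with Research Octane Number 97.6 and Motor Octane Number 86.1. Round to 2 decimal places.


AKI = (RON + MON) / 2
AKI = (97.6 + 86.1) / 2
AKI = 183.7 / 2 = 91.85


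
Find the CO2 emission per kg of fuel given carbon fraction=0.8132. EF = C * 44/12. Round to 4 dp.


EF = C_frac * (M_CO2 / M_C)
EF = 0.8132 * (44/12)
EF = 0.8132 * 3.666667 = 2.9817 kg_CO2/kg_fuel


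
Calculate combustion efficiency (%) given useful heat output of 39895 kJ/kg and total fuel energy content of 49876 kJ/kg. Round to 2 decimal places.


Efficiency = (Q_useful / Q_fuel) * 100
Efficiency = (39895 / 49876) * 100
Efficiency = 0.7999 * 100 = 79.99%


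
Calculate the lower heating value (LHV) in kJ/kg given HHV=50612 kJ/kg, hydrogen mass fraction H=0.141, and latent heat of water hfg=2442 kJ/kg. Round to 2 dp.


LHV = HHV - hfg * 9 * H
Water correction = 2442 * 9 * 0.141 = 3098.898 kJ/kg
LHV = 50612 - 3098.898 = 47513.10 kJ/kg


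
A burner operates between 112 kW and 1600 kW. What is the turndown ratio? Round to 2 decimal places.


TDR = Q_max / Q_min
TDR = 1600 / 112 = 14.29


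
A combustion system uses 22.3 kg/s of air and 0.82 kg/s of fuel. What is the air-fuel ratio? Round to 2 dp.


AFR = m_air / m_fuel
AFR = 22.3 / 0.82 = 27.20


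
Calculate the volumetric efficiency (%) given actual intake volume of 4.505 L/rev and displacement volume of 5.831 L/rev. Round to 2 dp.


eta_v = (V_actual / V_disp) * 100
Ratio = 4.505 / 5.831 = 0.7726
eta_v = 0.7726 * 100 = 77.26%


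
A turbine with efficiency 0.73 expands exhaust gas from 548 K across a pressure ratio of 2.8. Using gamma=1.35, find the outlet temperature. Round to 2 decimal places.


T_out = T_in * (1 - eta * (1 - PR^(-(gamma-1)/gamma)))
Exponent = -(1.35-1)/1.35 = -0.25925926
PR^exp = 2.8^(-0.25925926) = 0.76572026
Factor = 1 - 0.73*(1 - 0.76572026) = 0.82897579
T_out = 548 * 0.82897579 = 454.28 K


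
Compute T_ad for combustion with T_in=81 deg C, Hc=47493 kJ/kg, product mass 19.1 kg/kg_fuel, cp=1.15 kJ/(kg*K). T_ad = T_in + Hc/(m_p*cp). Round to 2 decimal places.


T_ad = T_in + Hc / (m_p * cp)
Denominator = 19.1 * 1.15 = 21.9650
Temperature rise = 47493 / 21.9650 = 2162.21 K
T_ad = 81 + 2162.21 = 2243.21 deg C


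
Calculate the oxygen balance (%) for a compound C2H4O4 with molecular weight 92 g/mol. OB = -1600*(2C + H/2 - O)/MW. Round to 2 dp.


OB = -1600 * (2C + H/2 - O) / MW
Inner = 2*2 + 4/2 - 4 = 2.00
OB = -1600 * 2.00 / 92 = -34.78%


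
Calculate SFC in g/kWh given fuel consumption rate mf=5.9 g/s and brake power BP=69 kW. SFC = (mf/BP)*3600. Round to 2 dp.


SFC = (mf / BP) * 3600
Rate = 5.9 / 69 = 0.085507 g/(s*kW)
SFC = 0.085507 * 3600 = 307.83 g/kWh


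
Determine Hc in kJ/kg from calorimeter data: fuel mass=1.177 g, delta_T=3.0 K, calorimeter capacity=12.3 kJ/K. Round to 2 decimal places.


Hc = C_cal * delta_T / m_fuel
Q_released = 12.3 * 3.0 = 36.9000 kJ
m_fuel = 1.177 g = 1.177/1000 kg = 0.001177 kg
Hc = 36.9000 / 0.001177 = 31350.89 kJ/kg


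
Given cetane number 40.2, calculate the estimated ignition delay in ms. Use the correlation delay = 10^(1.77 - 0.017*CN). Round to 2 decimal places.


delay = 10^(1.77 - 0.017*CN)
Exponent = 1.77 - 0.017*40.2 = 1.0866
delay = 10^1.0866 = 12.21 ms


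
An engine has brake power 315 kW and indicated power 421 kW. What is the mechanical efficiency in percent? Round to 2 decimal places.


eta_mech = (BP / IP) * 100
Ratio = 315 / 421 = 0.7482
eta_mech = 0.7482 * 100 = 74.82%


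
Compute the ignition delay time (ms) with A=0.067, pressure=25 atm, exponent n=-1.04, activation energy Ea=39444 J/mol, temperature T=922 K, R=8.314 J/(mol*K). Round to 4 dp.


tau = A * P^n * exp(Ea/(R*T))
P^n = 25^(-1.04) = 0.03516757
Ea/(R*T) = 39444/(8.314*922) = 5.145647
exp(Ea/(R*T)) = 171.682567
tau = 0.067 * 0.03516757 * 171.682567 = 0.4045 ms


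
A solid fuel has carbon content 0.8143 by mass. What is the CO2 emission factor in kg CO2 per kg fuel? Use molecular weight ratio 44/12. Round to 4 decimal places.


EF = C_frac * (M_CO2 / M_C)
EF = 0.8143 * (44/12)
EF = 0.8143 * 3.666667 = 2.9858 kg_CO2/kg_fuel


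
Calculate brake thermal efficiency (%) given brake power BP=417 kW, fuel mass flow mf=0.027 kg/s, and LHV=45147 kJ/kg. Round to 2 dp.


eta_BTE = (BP / (mf * LHV)) * 100
Denominator = 0.027 * 45147 = 1218.9690 kW
eta_BTE = (417 / 1218.9690) * 100 = 34.21%


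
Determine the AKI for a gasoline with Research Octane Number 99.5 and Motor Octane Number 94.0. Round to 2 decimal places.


AKI = (RON + MON) / 2
AKI = (99.5 + 94.0) / 2
AKI = 193.5 / 2 = 96.75


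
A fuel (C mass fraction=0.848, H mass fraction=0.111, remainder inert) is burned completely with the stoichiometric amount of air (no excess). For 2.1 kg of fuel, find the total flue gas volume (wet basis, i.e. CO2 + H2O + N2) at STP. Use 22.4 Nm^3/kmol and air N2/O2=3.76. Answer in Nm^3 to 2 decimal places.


Per kg fuel: CO2 = (C/12 kmol)*22.4 = (0.848/12)*22.4 = 1.58293 Nm^3
Per kg fuel: H2O = (H/2 kmol)*22.4 = (0.111/2)*22.4 = 1.24320 Nm^3
O2 needed per kg fuel = C/12 + H/4 = 0.848/12 + 0.111/4 = 0.09841667 kmol
Per kg fuel: N2 = O2*3.76*22.4 = 0.09841667*3.76*22.4 = 8.28905 Nm^3
Total per kg = 1.58293 + 1.24320 + 8.28905 = 11.11518 Nm^3
Total = 11.11518 * 2.1 = 23.34 Nm^3


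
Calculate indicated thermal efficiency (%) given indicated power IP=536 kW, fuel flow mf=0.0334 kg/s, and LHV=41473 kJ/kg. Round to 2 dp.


eta_ith = (IP / (mf * LHV)) * 100
Denominator = 0.0334 * 41473 = 1385.1982 kW
eta_ith = (536 / 1385.1982) * 100 = 38.69%


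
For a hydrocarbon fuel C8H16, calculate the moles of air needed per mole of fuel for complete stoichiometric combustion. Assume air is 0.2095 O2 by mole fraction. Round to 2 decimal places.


Balanced combustion: C8H16 + 12 O2 -> 8 CO2 + 8 H2O
O2 needed = C + H/4 = 8 + 16/4 = 12.00 moles
Air moles = O2 / 0.2095 = 12.00 / 0.2095 = 57.28 moles air


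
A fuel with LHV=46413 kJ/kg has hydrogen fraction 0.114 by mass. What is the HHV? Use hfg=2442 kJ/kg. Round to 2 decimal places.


HHV = LHV + hfg * 9 * H
Water addition = 2442 * 9 * 0.114 = 2505.492 kJ/kg
HHV = 46413 + 2505.492 = 48918.49 kJ/kg


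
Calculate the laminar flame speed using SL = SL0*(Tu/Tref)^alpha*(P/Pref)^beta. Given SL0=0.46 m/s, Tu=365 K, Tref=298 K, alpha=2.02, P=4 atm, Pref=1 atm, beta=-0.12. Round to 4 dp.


SL = SL0 * (Tu/Tref)^alpha * (P/Pref)^beta
T ratio = 365/298 = 1.22483221
(T ratio)^alpha = 1.22483221^2.02 = 1.506311
(P/Pref)^beta = 4^(-0.12) = 0.846745
SL = 0.46 * 1.506311 * 0.846745 = 0.5867 m/s


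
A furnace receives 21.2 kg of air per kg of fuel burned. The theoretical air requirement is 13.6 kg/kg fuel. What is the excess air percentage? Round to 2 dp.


Excess air = actual - stoichiometric = 21.2 - 13.6 = 7.60 kg/kg fuel
Excess air % = (excess / stoich) * 100 = (7.60 / 13.6) * 100 = 55.88%


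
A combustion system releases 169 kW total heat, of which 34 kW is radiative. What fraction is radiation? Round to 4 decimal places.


f_rad = Q_rad / Q_total
f_rad = 34 / 169 = 0.2012


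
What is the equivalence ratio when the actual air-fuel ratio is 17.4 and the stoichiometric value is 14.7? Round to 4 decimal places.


phi = AFR_stoich / AFR_actual
phi = 14.7 / 17.4 = 0.8448


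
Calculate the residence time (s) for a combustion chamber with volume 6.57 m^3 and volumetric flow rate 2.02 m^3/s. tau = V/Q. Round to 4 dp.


tau = V / Q_flow
tau = 6.57 / 2.02 = 3.2525 s


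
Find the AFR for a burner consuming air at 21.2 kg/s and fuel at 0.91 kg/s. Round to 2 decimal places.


AFR = m_air / m_fuel
AFR = 21.2 / 0.91 = 23.30


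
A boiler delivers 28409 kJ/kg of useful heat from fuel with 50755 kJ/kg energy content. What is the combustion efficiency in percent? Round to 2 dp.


Efficiency = (Q_useful / Q_fuel) * 100
Efficiency = (28409 / 50755) * 100
Efficiency = 0.5597 * 100 = 55.97%


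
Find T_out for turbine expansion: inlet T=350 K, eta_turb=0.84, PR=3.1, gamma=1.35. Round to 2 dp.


T_out = T_in * (1 - eta * (1 - PR^(-(gamma-1)/gamma)))
Exponent = -(1.35-1)/1.35 = -0.25925926
PR^exp = 3.1^(-0.25925926) = 0.74577862
Factor = 1 - 0.84*(1 - 0.74577862) = 0.78645404
T_out = 350 * 0.78645404 = 275.26 K


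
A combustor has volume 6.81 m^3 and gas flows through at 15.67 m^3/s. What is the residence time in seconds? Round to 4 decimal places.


tau = V / Q_flow
tau = 6.81 / 15.67 = 0.4346 s


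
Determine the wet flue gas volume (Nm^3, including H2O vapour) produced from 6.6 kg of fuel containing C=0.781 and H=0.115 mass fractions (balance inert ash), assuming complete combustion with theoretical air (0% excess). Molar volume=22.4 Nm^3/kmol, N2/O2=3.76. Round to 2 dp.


Per kg fuel: CO2 = (C/12 kmol)*22.4 = (0.781/12)*22.4 = 1.45787 Nm^3
Per kg fuel: H2O = (H/2 kmol)*22.4 = (0.115/2)*22.4 = 1.28800 Nm^3
O2 needed per kg fuel = C/12 + H/4 = 0.781/12 + 0.115/4 = 0.09383333 kmol
Per kg fuel: N2 = O2*3.76*22.4 = 0.09383333*3.76*22.4 = 7.90302 Nm^3
Total per kg = 1.45787 + 1.28800 + 7.90302 = 10.64889 Nm^3
Total = 10.64889 * 6.6 = 70.28 Nm^3


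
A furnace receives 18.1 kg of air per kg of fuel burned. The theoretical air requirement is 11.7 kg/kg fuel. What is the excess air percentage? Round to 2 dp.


Excess air = actual - stoichiometric = 18.1 - 11.7 = 6.40 kg/kg fuel
Excess air % = (excess / stoich) * 100 = (6.40 / 11.7) * 100 = 54.70%


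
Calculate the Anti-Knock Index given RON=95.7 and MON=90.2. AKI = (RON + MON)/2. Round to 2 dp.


AKI = (RON + MON) / 2
AKI = (95.7 + 90.2) / 2
AKI = 185.9 / 2 = 92.95


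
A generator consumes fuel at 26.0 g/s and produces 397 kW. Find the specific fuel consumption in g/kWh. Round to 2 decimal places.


SFC = (mf / BP) * 3600
Rate = 26.0 / 397 = 0.065491 g/(s*kW)
SFC = 0.065491 * 3600 = 235.77 g/kWh


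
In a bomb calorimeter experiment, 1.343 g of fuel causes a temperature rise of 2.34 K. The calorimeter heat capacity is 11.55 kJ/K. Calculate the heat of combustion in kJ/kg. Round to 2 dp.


Hc = C_cal * delta_T / m_fuel
Q_released = 11.55 * 2.34 = 27.0270 kJ
m_fuel = 1.343 g = 1.343/1000 kg = 0.001343 kg
Hc = 27.0270 / 0.001343 = 20124.35 kJ/kg


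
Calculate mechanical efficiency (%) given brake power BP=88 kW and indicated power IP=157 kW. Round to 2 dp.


eta_mech = (BP / IP) * 100
Ratio = 88 / 157 = 0.5605
eta_mech = 0.5605 * 100 = 56.05%


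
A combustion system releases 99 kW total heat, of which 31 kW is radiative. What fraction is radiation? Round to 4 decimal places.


f_rad = Q_rad / Q_total
f_rad = 31 / 99 = 0.3131


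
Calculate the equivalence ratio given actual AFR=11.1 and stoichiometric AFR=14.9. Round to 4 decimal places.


phi = AFR_stoich / AFR_actual
phi = 14.9 / 11.1 = 1.3423


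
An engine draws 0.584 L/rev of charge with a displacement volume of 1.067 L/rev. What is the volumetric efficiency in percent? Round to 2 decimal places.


eta_v = (V_actual / V_disp) * 100
Ratio = 0.584 / 1.067 = 0.5473
eta_v = 0.5473 * 100 = 54.73%


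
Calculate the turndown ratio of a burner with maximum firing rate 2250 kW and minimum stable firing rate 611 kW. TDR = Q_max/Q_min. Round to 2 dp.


TDR = Q_max / Q_min
TDR = 2250 / 611 = 3.68


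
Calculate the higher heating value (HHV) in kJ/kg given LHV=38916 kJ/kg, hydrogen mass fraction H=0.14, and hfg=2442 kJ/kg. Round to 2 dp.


HHV = LHV + hfg * 9 * H
Water addition = 2442 * 9 * 0.14 = 3076.920 kJ/kg
HHV = 38916 + 3076.920 = 41992.92 kJ/kg


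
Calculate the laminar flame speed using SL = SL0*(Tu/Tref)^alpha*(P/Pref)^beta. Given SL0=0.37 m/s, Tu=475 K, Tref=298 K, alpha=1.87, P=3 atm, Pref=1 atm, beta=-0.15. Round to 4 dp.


SL = SL0 * (Tu/Tref)^alpha * (P/Pref)^beta
T ratio = 475/298 = 1.59395973
(T ratio)^alpha = 1.59395973^1.87 = 2.391292
(P/Pref)^beta = 3^(-0.15) = 0.848070
SL = 0.37 * 2.391292 * 0.848070 = 0.7504 m/s


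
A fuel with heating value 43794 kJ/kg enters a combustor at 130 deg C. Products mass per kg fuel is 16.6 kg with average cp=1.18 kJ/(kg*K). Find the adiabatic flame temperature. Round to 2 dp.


T_ad = T_in + Hc / (m_p * cp)
Denominator = 16.6 * 1.18 = 19.5880
Temperature rise = 43794 / 19.5880 = 2235.76 K
T_ad = 130 + 2235.76 = 2365.76 deg C


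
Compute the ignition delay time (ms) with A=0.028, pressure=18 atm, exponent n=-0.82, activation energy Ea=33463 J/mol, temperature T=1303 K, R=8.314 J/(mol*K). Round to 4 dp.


tau = A * P^n * exp(Ea/(R*T))
P^n = 18^(-0.82) = 0.09347093
Ea/(R*T) = 33463/(8.314*1303) = 3.088947
exp(Ea/(R*T)) = 21.953945
tau = 0.028 * 0.09347093 * 21.953945 = 0.0575 ms


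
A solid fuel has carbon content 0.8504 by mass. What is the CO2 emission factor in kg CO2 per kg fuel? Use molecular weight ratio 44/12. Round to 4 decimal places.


EF = C_frac * (M_CO2 / M_C)
EF = 0.8504 * (44/12)
EF = 0.8504 * 3.666667 = 3.1181 kg_CO2/kg_fuel


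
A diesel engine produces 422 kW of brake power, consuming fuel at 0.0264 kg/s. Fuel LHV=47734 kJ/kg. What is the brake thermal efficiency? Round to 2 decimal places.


eta_BTE = (BP / (mf * LHV)) * 100
Denominator = 0.0264 * 47734 = 1260.1776 kW
eta_BTE = (422 / 1260.1776) * 100 = 33.49%


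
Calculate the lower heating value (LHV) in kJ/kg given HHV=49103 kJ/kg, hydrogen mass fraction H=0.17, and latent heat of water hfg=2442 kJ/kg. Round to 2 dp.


LHV = HHV - hfg * 9 * H
Water correction = 2442 * 9 * 0.17 = 3736.260 kJ/kg
LHV = 49103 - 3736.260 = 45366.74 kJ/kg


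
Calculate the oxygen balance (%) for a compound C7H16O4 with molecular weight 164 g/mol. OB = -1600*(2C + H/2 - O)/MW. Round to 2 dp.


OB = -1600 * (2C + H/2 - O) / MW
Inner = 2*7 + 16/2 - 4 = 18.00
OB = -1600 * 18.00 / 164 = -175.61%


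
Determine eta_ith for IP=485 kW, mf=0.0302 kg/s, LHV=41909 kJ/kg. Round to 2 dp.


eta_ith = (IP / (mf * LHV)) * 100
Denominator = 0.0302 * 41909 = 1265.6518 kW
eta_ith = (485 / 1265.6518) * 100 = 38.32%


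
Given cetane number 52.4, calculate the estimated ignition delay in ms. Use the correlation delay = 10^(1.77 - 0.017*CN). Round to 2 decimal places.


delay = 10^(1.77 - 0.017*CN)
Exponent = 1.77 - 0.017*52.4 = 0.8792
delay = 10^0.8792 = 7.57 ms


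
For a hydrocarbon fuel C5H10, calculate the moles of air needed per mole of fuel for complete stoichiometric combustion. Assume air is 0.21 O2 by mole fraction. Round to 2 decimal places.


Balanced combustion: C5H10 + 7.5 O2 -> 5 CO2 + 5 H2O
O2 needed = C + H/4 = 5 + 10/4 = 7.50 moles
Air moles = O2 / 0.21 = 7.50 / 0.21 = 35.71 moles air


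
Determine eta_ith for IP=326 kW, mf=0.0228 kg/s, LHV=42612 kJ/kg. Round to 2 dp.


eta_ith = (IP / (mf * LHV)) * 100
Denominator = 0.0228 * 42612 = 971.5536 kW
eta_ith = (326 / 971.5536) * 100 = 33.55%


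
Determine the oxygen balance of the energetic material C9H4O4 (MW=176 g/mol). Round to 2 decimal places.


OB = -1600 * (2C + H/2 - O) / MW
Inner = 2*9 + 4/2 - 4 = 16.00
OB = -1600 * 16.00 / 176 = -145.45%


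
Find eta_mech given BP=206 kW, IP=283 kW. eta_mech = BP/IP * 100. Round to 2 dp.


eta_mech = (BP / IP) * 100
Ratio = 206 / 283 = 0.7279
eta_mech = 0.7279 * 100 = 72.79%


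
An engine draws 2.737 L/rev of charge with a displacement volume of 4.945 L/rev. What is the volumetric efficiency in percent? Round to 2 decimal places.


eta_v = (V_actual / V_disp) * 100
Ratio = 2.737 / 4.945 = 0.5535
eta_v = 0.5535 * 100 = 55.35%


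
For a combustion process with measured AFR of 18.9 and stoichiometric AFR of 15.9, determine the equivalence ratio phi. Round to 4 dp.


phi = AFR_stoich / AFR_actual
phi = 15.9 / 18.9 = 0.8413


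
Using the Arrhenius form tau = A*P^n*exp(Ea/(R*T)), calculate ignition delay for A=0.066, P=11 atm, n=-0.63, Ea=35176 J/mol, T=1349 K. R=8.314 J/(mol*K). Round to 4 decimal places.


tau = A * P^n * exp(Ea/(R*T))
P^n = 11^(-0.63) = 0.22076113
Ea/(R*T) = 35176/(8.314*1349) = 3.136350
exp(Ea/(R*T)) = 23.019685
tau = 0.066 * 0.22076113 * 23.019685 = 0.3354 ms


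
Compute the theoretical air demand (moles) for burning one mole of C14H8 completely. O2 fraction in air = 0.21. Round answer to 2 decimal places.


Balanced combustion: C14H8 + 16 O2 -> 14 CO2 + 4 H2O
O2 needed = C + H/4 = 14 + 8/4 = 16.00 moles
Air moles = O2 / 0.21 = 16.00 / 0.21 = 76.19 moles air


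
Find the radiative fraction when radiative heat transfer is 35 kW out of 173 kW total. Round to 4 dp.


f_rad = Q_rad / Q_total
f_rad = 35 / 173 = 0.2023


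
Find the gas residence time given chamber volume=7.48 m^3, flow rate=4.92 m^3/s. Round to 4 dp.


tau = V / Q_flow
tau = 7.48 / 4.92 = 1.5203 s


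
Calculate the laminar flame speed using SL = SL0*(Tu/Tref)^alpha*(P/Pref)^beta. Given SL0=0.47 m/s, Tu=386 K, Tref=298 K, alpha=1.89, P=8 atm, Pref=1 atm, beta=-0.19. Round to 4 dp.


SL = SL0 * (Tu/Tref)^alpha * (P/Pref)^beta
T ratio = 386/298 = 1.29530201
(T ratio)^alpha = 1.29530201^1.89 = 1.630727
(P/Pref)^beta = 8^(-0.19) = 0.673617
SL = 0.47 * 1.630727 * 0.673617 = 0.5163 m/s


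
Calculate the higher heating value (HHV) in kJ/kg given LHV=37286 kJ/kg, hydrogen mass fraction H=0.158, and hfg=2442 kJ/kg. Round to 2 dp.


HHV = LHV + hfg * 9 * H
Water addition = 2442 * 9 * 0.158 = 3472.524 kJ/kg
HHV = 37286 + 3472.524 = 40758.52 kJ/kg


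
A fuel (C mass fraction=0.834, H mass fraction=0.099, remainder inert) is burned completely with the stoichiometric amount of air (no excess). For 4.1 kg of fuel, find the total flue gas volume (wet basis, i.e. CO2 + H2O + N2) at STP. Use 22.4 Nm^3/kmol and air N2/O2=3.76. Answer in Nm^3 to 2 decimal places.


Per kg fuel: CO2 = (C/12 kmol)*22.4 = (0.834/12)*22.4 = 1.55680 Nm^3
Per kg fuel: H2O = (H/2 kmol)*22.4 = (0.099/2)*22.4 = 1.10880 Nm^3
O2 needed per kg fuel = C/12 + H/4 = 0.834/12 + 0.099/4 = 0.09425000 kmol
Per kg fuel: N2 = O2*3.76*22.4 = 0.09425000*3.76*22.4 = 7.93811 Nm^3
Total per kg = 1.55680 + 1.10880 + 7.93811 = 10.60371 Nm^3
Total = 10.60371 * 4.1 = 43.48 Nm^3


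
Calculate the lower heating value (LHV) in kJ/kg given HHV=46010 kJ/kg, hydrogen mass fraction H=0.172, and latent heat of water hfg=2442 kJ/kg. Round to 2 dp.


LHV = HHV - hfg * 9 * H
Water correction = 2442 * 9 * 0.172 = 3780.216 kJ/kg
LHV = 46010 - 3780.216 = 42229.78 kJ/kg


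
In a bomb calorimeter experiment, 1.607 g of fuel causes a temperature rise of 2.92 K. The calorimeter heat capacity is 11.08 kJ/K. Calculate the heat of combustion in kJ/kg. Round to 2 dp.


Hc = C_cal * delta_T / m_fuel
Q_released = 11.08 * 2.92 = 32.3536 kJ
m_fuel = 1.607 g = 1.607/1000 kg = 0.001607 kg
Hc = 32.3536 / 0.001607 = 20132.92 kJ/kg


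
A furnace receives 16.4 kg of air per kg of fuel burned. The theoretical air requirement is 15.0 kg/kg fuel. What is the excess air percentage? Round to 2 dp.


Excess air = actual - stoichiometric = 16.4 - 15.0 = 1.40 kg/kg fuel
Excess air % = (excess / stoich) * 100 = (1.40 / 15.0) * 100 = 9.33%


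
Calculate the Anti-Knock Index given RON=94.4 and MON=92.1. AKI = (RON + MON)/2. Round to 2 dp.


AKI = (RON + MON) / 2
AKI = (94.4 + 92.1) / 2
AKI = 186.5 / 2 = 93.25


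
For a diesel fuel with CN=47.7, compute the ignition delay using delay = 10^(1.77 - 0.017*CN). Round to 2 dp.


delay = 10^(1.77 - 0.017*CN)
Exponent = 1.77 - 0.017*47.7 = 0.9591
delay = 10^0.9591 = 9.10 ms


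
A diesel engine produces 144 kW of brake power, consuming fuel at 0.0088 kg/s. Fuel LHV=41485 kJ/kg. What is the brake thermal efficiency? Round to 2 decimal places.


eta_BTE = (BP / (mf * LHV)) * 100
Denominator = 0.0088 * 41485 = 365.0680 kW
eta_BTE = (144 / 365.0680) * 100 = 39.44%


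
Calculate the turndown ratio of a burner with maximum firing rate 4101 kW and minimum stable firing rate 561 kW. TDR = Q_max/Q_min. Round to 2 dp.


TDR = Q_max / Q_min
TDR = 4101 / 561 = 7.31


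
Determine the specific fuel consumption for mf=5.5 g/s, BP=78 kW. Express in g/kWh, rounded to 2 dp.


SFC = (mf / BP) * 3600
Rate = 5.5 / 78 = 0.070513 g/(s*kW)
SFC = 0.070513 * 3600 = 253.85 g/kWh


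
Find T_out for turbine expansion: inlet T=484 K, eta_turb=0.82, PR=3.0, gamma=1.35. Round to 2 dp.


T_out = T_in * (1 - eta * (1 - PR^(-(gamma-1)/gamma)))
Exponent = -(1.35-1)/1.35 = -0.25925926
PR^exp = 3.0^(-0.25925926) = 0.75214556
Factor = 1 - 0.82*(1 - 0.75214556) = 0.79675936
T_out = 484 * 0.79675936 = 385.63 K


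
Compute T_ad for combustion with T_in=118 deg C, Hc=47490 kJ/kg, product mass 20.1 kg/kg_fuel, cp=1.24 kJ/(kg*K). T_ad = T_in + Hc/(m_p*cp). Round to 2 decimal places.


T_ad = T_in + Hc / (m_p * cp)
Denominator = 20.1 * 1.24 = 24.9240
Temperature rise = 47490 / 24.9240 = 1905.39 K
T_ad = 118 + 1905.39 = 2023.39 deg C


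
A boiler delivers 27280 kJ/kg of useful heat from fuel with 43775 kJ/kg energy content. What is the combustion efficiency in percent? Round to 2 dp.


Efficiency = (Q_useful / Q_fuel) * 100
Efficiency = (27280 / 43775) * 100
Efficiency = 0.6232 * 100 = 62.32%


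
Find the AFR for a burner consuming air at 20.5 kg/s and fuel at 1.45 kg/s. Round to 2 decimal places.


AFR = m_air / m_fuel
AFR = 20.5 / 1.45 = 14.14


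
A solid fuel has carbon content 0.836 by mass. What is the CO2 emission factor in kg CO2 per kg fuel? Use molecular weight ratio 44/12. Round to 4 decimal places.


EF = C_frac * (M_CO2 / M_C)
EF = 0.836 * (44/12)
EF = 0.836 * 3.666667 = 3.0653 kg_CO2/kg_fuel


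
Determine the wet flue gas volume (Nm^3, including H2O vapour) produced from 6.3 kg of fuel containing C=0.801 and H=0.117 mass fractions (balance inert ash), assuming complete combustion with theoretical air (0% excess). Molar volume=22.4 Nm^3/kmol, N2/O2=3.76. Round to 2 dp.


Per kg fuel: CO2 = (C/12 kmol)*22.4 = (0.801/12)*22.4 = 1.49520 Nm^3
Per kg fuel: H2O = (H/2 kmol)*22.4 = (0.117/2)*22.4 = 1.31040 Nm^3
O2 needed per kg fuel = C/12 + H/4 = 0.801/12 + 0.117/4 = 0.09600000 kmol
Per kg fuel: N2 = O2*3.76*22.4 = 0.09600000*3.76*22.4 = 8.08550 Nm^3
Total per kg = 1.49520 + 1.31040 + 8.08550 = 10.89110 Nm^3
Total = 10.89110 * 6.3 = 68.61 Nm^3
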